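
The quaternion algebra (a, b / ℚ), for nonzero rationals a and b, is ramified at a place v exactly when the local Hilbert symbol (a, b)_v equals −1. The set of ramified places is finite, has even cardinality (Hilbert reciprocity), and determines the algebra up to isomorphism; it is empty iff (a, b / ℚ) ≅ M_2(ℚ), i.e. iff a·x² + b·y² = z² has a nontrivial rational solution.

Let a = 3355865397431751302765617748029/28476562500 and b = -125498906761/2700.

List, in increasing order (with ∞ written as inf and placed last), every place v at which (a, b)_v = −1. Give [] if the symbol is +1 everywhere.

Mod squares: a ≡ 402781, b ≡ -1971507. Check v ∈ {∞, 2, 3, 5, 17, 19, 23, 29, 31, 43}.
v=23: a=23^6·(≡5), b=23^2·(≡5) mod 23; (5|23)=-1, (5|23)=-1; (−1)^{6·2·11}·(-1)^2·(-1)^6 = +1.
v=3: a=3^-6·(≡1), b=3^-3·(≡2) mod 3; (1|3)=+1, (2|3)=-1; (−1)^{-6·-3·1}·(+1)^-3·(-1)^-6 = +1.
v=19: a=19^5·(≡8), b=19^2·(≡5) mod 19; (8|19)=-1, (5|19)=+1; (−1)^{5·2·9}·(-1)^2·(+1)^5 = +1.
v=∞: 402781 > 0 and -1971507 < 0  ⇒  (a,b)_∞ = +1.
v=17: a=17^3·(≡7), b=17^1·(≡3) mod 17; (7|17)=-1, (3|17)=-1; (−1)^{3·1·8}·(-1)^1·(-1)^3 = +1.
v=29: a=29^3·(≡21), b=29^1·(≡13) mod 29; (21|29)=-1, (13|29)=+1; (−1)^{3·1·14}·(-1)^1·(+1)^3 = -1.
v=5: a=5^-10·(≡4), b=5^-2·(≡3) mod 5; (4|5)=+1, (3|5)=-1; (−1)^{-10·-2·2}·(+1)^-2·(-1)^-10 = +1.
v=43: a=43^3·(≡35), b=43^1·(≡12) mod 43; (35|43)=+1, (12|43)=-1; (−1)^{3·1·21}·(+1)^1·(-1)^3 = +1.
v=2: v_2(a)=-2, v_2(b)=-2; units ≡ 5, 5 (mod 8); ε·ε+αω+βω = 0·0+-2·1+-2·1 ≡ 0  ⇒  (a,b)_2 = +1.
v=31: a=31^2·(≡27), b=31^1·(≡15) mod 31; (27|31)=-1, (15|31)=-1; (−1)^{2·1·15}·(-1)^1·(-1)^2 = -1.
Ram(402781, -1971507) = {29, 31}; no ℚ_29-point on the conic.

[29, 31]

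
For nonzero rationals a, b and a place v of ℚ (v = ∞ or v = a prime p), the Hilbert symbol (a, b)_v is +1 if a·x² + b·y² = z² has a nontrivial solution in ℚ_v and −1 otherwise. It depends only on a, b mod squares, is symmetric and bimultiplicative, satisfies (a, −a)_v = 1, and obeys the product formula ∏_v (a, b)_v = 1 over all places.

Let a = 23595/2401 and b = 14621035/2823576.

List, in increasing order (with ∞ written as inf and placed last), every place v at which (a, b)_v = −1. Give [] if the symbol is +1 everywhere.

(a, b) ≡ (195, 4290) mod (ℚ^×)²; places V = {2, 3, 5, 7, 11, 13, ∞}.
(a,b)_∞: sgn(195)=+, sgn(4290)=+, so +1.
(a,b)_2: α=0, β=-3; u≡3, v≡1 (mod 8); ε(u)ε(v)=1·0, αω(v)=0·0, βω(u)=-3·1; sum ≡ 1  ⇒  -1.
(a,b)_7: α=-4, u≡5; β=-6, v≡3 (mod 7); (5|7)=-1, (3|7)=-1; sign (−1)^0·-1^-6·-1^-4 = +1.
(a,b)_13: α=1, u≡11; β=3, v≡6 (mod 13); (11|13)=-1, (6|13)=-1; sign (−1)^0·-1^3·-1^1 = +1.
(a,b)_3: α=1, u≡2; β=-1, v≡2 (mod 3); (2|3)=-1, (2|3)=-1; sign (−1)^1·-1^-1·-1^1 = -1.
(a,b)_11: α=2, u≡10; β=3, v≡5 (mod 11); (10|11)=-1, (5|11)=+1; sign (−1)^0·-1^3·+1^2 = -1.
(a,b)_5: α=1, u≡4; β=1, v≡2 (mod 5); (4|5)=+1, (2|5)=-1; sign (−1)^0·+1^1·-1^1 = -1.
|Ram(195, 4290)| = 4, even; anisotropic at {2, 3, 5, 11}.

[2, 3, 5, 11]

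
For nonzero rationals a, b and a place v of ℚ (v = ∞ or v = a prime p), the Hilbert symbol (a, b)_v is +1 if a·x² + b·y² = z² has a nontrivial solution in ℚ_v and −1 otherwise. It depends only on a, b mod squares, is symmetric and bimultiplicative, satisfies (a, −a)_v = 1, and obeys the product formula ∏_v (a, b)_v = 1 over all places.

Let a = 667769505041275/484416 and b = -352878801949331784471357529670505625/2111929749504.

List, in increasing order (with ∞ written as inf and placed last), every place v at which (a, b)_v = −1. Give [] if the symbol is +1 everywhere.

[2, 31]

(a, b) ≡ (1103011, -5830201) mod (ℚ^×)²; places V = {2, 3, 5, 7, 13, 17, 19, 23, 29, 31, 37, ∞}.
(a,b)_29: α=-2, u≡24; β=-4, v≡3 (mod 29); (24|29)=+1, (3|29)=-1; sign (−1)^0·+1^-4·-1^-2 = +1.
(a,b)_31: α=1, u≡27; β=3, v≡22 (mod 31); (27|31)=-1, (22|31)=-1; sign (−1)^1·-1^3·-1^1 = -1.
(a,b)_23: α=1, u≡18; β=3, v≡19 (mod 23); (18|23)=+1, (19|23)=-1; sign (−1)^1·+1^3·-1^1 = +1.
(a,b)_37: α=2, u≡25; β=5, v≡21 (mod 37); (25|37)=+1, (21|37)=+1; sign (−1)^0·+1^5·+1^2 = +1.
(a,b)_19: α=2, u≡5; β=2, v≡6 (mod 19); (5|19)=+1, (6|19)=+1; sign (−1)^0·+1^2·+1^2 = +1.
(a,b)_13: α=1, u≡4; β=3, v≡12 (mod 13); (4|13)=+1, (12|13)=+1; sign (−1)^0·+1^3·+1^1 = +1.
(a,b)_2: α=-6, β=-12; u≡3, v≡7 (mod 8); ε(u)ε(v)=1·1, αω(v)=-6·0, βω(u)=-12·1; sum ≡ 1  ⇒  -1.
(a,b)_17: α=1, u≡5; β=3, v≡11 (mod 17); (5|17)=-1, (11|17)=-1; sign (−1)^0·-1^3·-1^1 = +1.
(a,b)_7: α=3, u≡5; β=8, v≡4 (mod 7); (5|7)=-1, (4|7)=+1; sign (−1)^0·-1^8·+1^3 = +1.
(a,b)_∞: sgn(1103011)=+, sgn(-5830201)=−, so +1.
(a,b)_3: α=-2, u≡1; β=-6, v≡2 (mod 3); (1|3)=+1, (2|3)=-1; sign (−1)^0·+1^-6·-1^-2 = +1.
(a,b)_5: α=2, u≡1; β=4, v≡4 (mod 5); (1|5)=+1, (4|5)=+1; sign (−1)^0·+1^4·+1^2 = +1.
Ram(1103011, -5830201) = {2, 31}; no ℚ_2-point on the conic.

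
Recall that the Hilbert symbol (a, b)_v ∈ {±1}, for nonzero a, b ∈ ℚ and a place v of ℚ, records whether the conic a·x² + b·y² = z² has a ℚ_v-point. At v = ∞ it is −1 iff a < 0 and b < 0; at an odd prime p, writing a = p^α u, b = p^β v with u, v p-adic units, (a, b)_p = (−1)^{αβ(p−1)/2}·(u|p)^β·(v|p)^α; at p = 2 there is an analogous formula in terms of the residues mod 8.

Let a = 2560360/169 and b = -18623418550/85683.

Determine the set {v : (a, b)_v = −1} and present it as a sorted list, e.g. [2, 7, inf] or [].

[2, 11]

Mod squares: a ≡ 10, b ≡ -66. Check v ∈ {∞, 2, 3, 5, 11, 13, 23}.
v=∞: 10 > 0 and -66 < 0  ⇒  (a,b)_∞ = +1.
v=23: a=23^2·(≡7), b=23^4·(≡13) mod 23; (7|23)=-1, (13|23)=+1; (−1)^{2·4·11}·(-1)^4·(+1)^2 = +1.
v=13: a=13^-2·(≡10), b=13^-4·(≡10) mod 13; (10|13)=+1, (10|13)=+1; (−1)^{-2·-4·6}·(+1)^-4·(+1)^-2 = +1.
v=2: v_2(a)=3, v_2(b)=1; units ≡ 5, 7 (mod 8); ε·ε+αω+βω = 0·1+3·0+1·1 ≡ 1  ⇒  (a,b)_2 = -1.
v=3: a=3^0·(≡1), b=3^-1·(≡2) mod 3; (1|3)=+1, (2|3)=-1; (−1)^{0·-1·1}·(+1)^-1·(-1)^0 = +1.
v=11: a=11^2·(≡10), b=11^3·(≡4) mod 11; (10|11)=-1, (4|11)=+1; (−1)^{2·3·5}·(-1)^3·(+1)^2 = -1.
v=5: a=5^1·(≡3), b=5^2·(≡1) mod 5; (3|5)=-1, (1|5)=+1; (−1)^{1·2·2}·(-1)^2·(+1)^1 = +1.
|Ram(10, -66)| = 2, even; anisotropic at {2, 11}.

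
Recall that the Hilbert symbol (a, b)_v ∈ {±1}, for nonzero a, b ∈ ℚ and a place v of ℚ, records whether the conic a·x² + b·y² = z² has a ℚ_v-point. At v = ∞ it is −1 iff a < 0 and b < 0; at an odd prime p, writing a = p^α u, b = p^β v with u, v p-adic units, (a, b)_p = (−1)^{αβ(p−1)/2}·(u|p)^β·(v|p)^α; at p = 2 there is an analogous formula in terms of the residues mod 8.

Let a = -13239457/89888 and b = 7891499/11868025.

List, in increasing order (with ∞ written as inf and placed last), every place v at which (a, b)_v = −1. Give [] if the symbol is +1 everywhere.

[11, 29]

Mod squares: a ≡ -4466, b ≡ 11. Check v ∈ {∞, 2, 5, 7, 11, 13, 29, 53}.
v=∞: -4466 < 0 and 11 > 0  ⇒  (a,b)_∞ = +1.
v=5: a=5^0·(≡1), b=5^-2·(≡4) mod 5; (1|5)=+1, (4|5)=+1; (−1)^{0·-2·2}·(+1)^-2·(+1)^0 = +1.
v=29: a=29^1·(≡23), b=29^0·(≡11) mod 29; (23|29)=+1, (11|29)=-1; (−1)^{1·0·14}·(+1)^0·(-1)^1 = -1.
v=13: a=13^0·(≡7), b=13^-2·(≡8) mod 13; (7|13)=-1, (8|13)=-1; (−1)^{0·-2·6}·(-1)^-2·(-1)^0 = +1.
v=2: v_2(a)=-5, v_2(b)=0; units ≡ 7, 3 (mod 8); ε·ε+αω+βω = 1·1+-5·1+0·0 ≡ 0  ⇒  (a,b)_2 = +1.
v=7: a=7^3·(≡6), b=7^2·(≡2) mod 7; (6|7)=-1, (2|7)=+1; (−1)^{3·2·3}·(-1)^2·(+1)^3 = +1.
v=53: a=53^-2·(≡33), b=53^-2·(≡24) mod 53; (33|53)=-1, (24|53)=+1; (−1)^{-2·-2·26}·(-1)^-2·(+1)^-2 = +1.
v=11: a=11^3·(≡9), b=11^5·(≡4) mod 11; (9|11)=+1, (4|11)=+1; (−1)^{3·5·5}·(+1)^5·(+1)^3 = -1.
Ram(-4466, 11) = {11, 29}; no ℚ_11-point on the conic.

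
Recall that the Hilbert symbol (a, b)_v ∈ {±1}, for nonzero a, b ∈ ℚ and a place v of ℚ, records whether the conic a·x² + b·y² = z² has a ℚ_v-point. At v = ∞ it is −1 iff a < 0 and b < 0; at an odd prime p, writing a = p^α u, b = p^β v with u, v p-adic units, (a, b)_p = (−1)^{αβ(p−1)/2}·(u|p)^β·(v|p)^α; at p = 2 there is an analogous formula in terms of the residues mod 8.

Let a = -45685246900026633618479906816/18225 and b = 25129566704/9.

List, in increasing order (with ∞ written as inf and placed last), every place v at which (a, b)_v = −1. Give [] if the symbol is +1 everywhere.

[2, 47]

Mod squares: a ≡ -70649, b ≡ 849431. Check v ∈ {∞, 2, 3, 5, 11, 31, 43, 47, 53}.
v=5: a=5^-2·(≡1), b=5^0·(≡1) mod 5; (1|5)=+1, (1|5)=+1; (−1)^{-2·0·2}·(+1)^0·(+1)^-2 = +1.
v=31: a=31^3·(≡26), b=31^1·(≡7) mod 31; (26|31)=-1, (7|31)=+1; (−1)^{3·1·15}·(-1)^1·(+1)^3 = +1.
v=53: a=53^3·(≡2), b=53^1·(≡41) mod 53; (2|53)=-1, (41|53)=-1; (−1)^{3·1·26}·(-1)^1·(-1)^3 = +1.
v=∞: -70649 < 0 and 849431 > 0  ⇒  (a,b)_∞ = +1.
v=3: a=3^-6·(≡1), b=3^-2·(≡2) mod 3; (1|3)=+1, (2|3)=-1; (−1)^{-6·-2·1}·(+1)^-2·(-1)^-6 = +1.
v=47: a=47^2·(≡43), b=47^1·(≡27) mod 47; (43|47)=-1, (27|47)=+1; (−1)^{2·1·23}·(-1)^1·(+1)^2 = -1.
v=43: a=43^5·(≡20), b=43^2·(≡16) mod 43; (20|43)=-1, (16|43)=+1; (−1)^{5·2·21}·(-1)^2·(+1)^5 = +1.
v=2: v_2(a)=18, v_2(b)=4; units ≡ 7, 7 (mod 8); ε·ε+αω+βω = 1·1+18·0+4·0 ≡ 1  ⇒  (a,b)_2 = -1.
v=11: a=11^2·(≡5), b=11^1·(≡3) mod 11; (5|11)=+1, (3|11)=+1; (−1)^{2·1·5}·(+1)^1·(+1)^2 = +1.
|Ram(-70649, 849431)| = 2, even; anisotropic at {2, 47}.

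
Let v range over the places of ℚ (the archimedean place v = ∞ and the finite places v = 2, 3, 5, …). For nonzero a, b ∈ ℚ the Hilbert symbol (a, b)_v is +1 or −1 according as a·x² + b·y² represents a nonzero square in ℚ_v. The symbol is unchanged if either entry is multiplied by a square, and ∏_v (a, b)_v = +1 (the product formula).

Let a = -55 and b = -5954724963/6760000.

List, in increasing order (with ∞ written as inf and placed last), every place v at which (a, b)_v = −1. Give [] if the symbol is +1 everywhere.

[5, inf]

Mod squares: a ≡ -55, b ≡ -187. Check v ∈ {∞, 2, 3, 5, 11, 13, 17, 19}.
v=19: a=19^0·(≡2), b=19^2·(≡10) mod 19; (2|19)=-1, (10|19)=-1; (−1)^{0·2·9}·(-1)^2·(-1)^0 = +1.
v=13: a=13^0·(≡10), b=13^-2·(≡5) mod 13; (10|13)=+1, (5|13)=-1; (−1)^{0·-2·6}·(+1)^-2·(-1)^0 = +1.
v=3: a=3^0·(≡2), b=3^6·(≡2) mod 3; (2|3)=-1, (2|3)=-1; (−1)^{0·6·1}·(-1)^6·(-1)^0 = +1.
v=∞: -55 < 0 and -187 < 0  ⇒  (a,b)_∞ = -1.
v=17: a=17^0·(≡13), b=17^1·(≡6) mod 17; (13|17)=+1, (6|17)=-1; (−1)^{0·1·8}·(+1)^1·(-1)^0 = +1.
v=5: a=5^1·(≡4), b=5^-4·(≡2) mod 5; (4|5)=+1, (2|5)=-1; (−1)^{1·-4·2}·(+1)^-4·(-1)^1 = -1.
v=11: a=11^1·(≡6), b=11^3·(≡5) mod 11; (6|11)=-1, (5|11)=+1; (−1)^{1·3·5}·(-1)^3·(+1)^1 = +1.
v=2: v_2(a)=0, v_2(b)=-6; units ≡ 1, 5 (mod 8); ε·ε+αω+βω = 0·0+0·1+-6·0 ≡ 0  ⇒  (a,b)_2 = +1.
Ram(-55, -187) = {5, ∞}; no ℚ_5-point on the conic.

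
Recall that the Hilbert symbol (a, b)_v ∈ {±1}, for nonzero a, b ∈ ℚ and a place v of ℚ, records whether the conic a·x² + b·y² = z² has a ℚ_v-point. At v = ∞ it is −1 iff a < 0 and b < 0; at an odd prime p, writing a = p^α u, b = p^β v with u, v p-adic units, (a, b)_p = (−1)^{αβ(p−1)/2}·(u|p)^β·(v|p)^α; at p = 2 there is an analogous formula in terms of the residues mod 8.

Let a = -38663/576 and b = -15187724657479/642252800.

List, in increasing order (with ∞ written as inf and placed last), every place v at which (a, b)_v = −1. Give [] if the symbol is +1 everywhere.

[17, inf]

Mod squares: a ≡ -23, b ≡ -782. Check v ∈ {∞, 2, 3, 5, 7, 11, 17, 19, 23, 41}.
v=23: a=23^1·(≡21), b=23^3·(≡18) mod 23; (21|23)=-1, (18|23)=+1; (−1)^{1·3·11}·(-1)^3·(+1)^1 = +1.
v=19: a=19^0·(≡13), b=19^2·(≡11) mod 19; (13|19)=-1, (11|19)=+1; (−1)^{0·2·9}·(-1)^2·(+1)^0 = +1.
v=∞: -23 < 0 and -782 < 0  ⇒  (a,b)_∞ = -1.
v=41: a=41^2·(≡9), b=41^2·(≡19) mod 41; (9|41)=+1, (19|41)=-1; (−1)^{2·2·20}·(+1)^2·(-1)^2 = +1.
v=11: a=11^0·(≡6), b=11^2·(≡10) mod 11; (6|11)=-1, (10|11)=-1; (−1)^{0·2·5}·(-1)^2·(-1)^0 = +1.
v=3: a=3^-2·(≡1), b=3^0·(≡1) mod 3; (1|3)=+1, (1|3)=+1; (−1)^{-2·0·1}·(+1)^0·(+1)^-2 = +1.
v=5: a=5^0·(≡2), b=5^-2·(≡3) mod 5; (2|5)=-1, (3|5)=-1; (−1)^{0·-2·2}·(-1)^-2·(-1)^0 = +1.
v=17: a=17^0·(≡11), b=17^1·(≡7) mod 17; (11|17)=-1, (7|17)=-1; (−1)^{0·1·8}·(-1)^1·(-1)^0 = -1.
v=7: a=7^0·(≡6), b=7^-2·(≡4) mod 7; (6|7)=-1, (4|7)=+1; (−1)^{0·-2·3}·(-1)^-2·(+1)^0 = +1.
v=2: v_2(a)=-6, v_2(b)=-19; units ≡ 1, 1 (mod 8); ε·ε+αω+βω = 0·0+-6·0+-19·0 ≡ 0  ⇒  (a,b)_2 = +1.
Ram(-23, -782) = {17, ∞}; no ℚ_17-point on the conic.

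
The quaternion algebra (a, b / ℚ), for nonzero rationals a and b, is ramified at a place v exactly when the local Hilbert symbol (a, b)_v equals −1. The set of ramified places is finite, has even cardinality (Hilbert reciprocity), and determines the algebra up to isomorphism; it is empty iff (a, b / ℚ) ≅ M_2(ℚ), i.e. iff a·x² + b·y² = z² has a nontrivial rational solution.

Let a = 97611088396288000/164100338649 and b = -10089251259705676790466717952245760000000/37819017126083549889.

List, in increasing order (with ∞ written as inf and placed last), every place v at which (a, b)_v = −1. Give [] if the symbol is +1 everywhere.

[5, 11]

Mod squares: a ≡ 439930, b ≡ -82517215. Check v ∈ {∞, 2, 3, 5, 11, 13, 17, 19, 23, 29, 37, 41, 43, 47}.
v=43: a=43^0·(≡35), b=43^1·(≡32) mod 43; (35|43)=+1, (32|43)=-1; (−1)^{0·1·21}·(+1)^1·(-1)^0 = +1.
v=13: a=13^-4·(≡12), b=13^-4·(≡9) mod 13; (12|13)=+1, (9|13)=+1; (−1)^{-4·-4·6}·(+1)^-4·(+1)^-4 = +1.
v=3: a=3^-2·(≡1), b=3^-2·(≡2) mod 3; (1|3)=+1, (2|3)=-1; (−1)^{-2·-2·1}·(+1)^-2·(-1)^-2 = +1.
v=2: v_2(a)=25, v_2(b)=34; units ≡ 5, 1 (mod 8); ε·ε+αω+βω = 0·0+25·0+34·1 ≡ 0  ⇒  (a,b)_2 = +1.
v=17: a=17^-2·(≡8), b=17^-4·(≡5) mod 17; (8|17)=+1, (5|17)=-1; (−1)^{-2·-4·8}·(+1)^-4·(-1)^-2 = +1.
v=29: a=29^1·(≡10), b=29^4·(≡4) mod 29; (10|29)=-1, (4|29)=+1; (−1)^{1·4·14}·(-1)^4·(+1)^1 = +1.
v=37: a=37^1·(≡20), b=37^3·(≡2) mod 37; (20|37)=-1, (2|37)=-1; (−1)^{1·3·18}·(-1)^3·(-1)^1 = +1.
v=11: a=11^0·(≡10), b=11^1·(≡2) mod 11; (10|11)=-1, (2|11)=-1; (−1)^{0·1·5}·(-1)^1·(-1)^0 = -1.
v=∞: 439930 > 0 and -82517215 < 0  ⇒  (a,b)_∞ = +1.
v=47: a=47^-2·(≡22), b=47^-4·(≡42) mod 47; (22|47)=-1, (42|47)=+1; (−1)^{-2·-4·23}·(-1)^-4·(+1)^-2 = +1.
v=5: a=5^3·(≡1), b=5^7·(≡3) mod 5; (1|5)=+1, (3|5)=-1; (−1)^{3·7·2}·(+1)^7·(-1)^3 = -1.
v=41: a=41^1·(≡27), b=41^3·(≡11) mod 41; (27|41)=-1, (11|41)=-1; (−1)^{1·3·20}·(-1)^3·(-1)^1 = +1.
v=19: a=19^0·(≡5), b=19^-2·(≡15) mod 19; (5|19)=+1, (15|19)=-1; (−1)^{0·-2·9}·(+1)^-2·(-1)^0 = +1.
v=23: a=23^2·(≡2), b=23^5·(≡19) mod 23; (2|23)=+1, (19|23)=-1; (−1)^{2·5·11}·(+1)^5·(-1)^2 = +1.
(439930, -82517215 / ℚ) ramifies at {5, 11}: a division algebra.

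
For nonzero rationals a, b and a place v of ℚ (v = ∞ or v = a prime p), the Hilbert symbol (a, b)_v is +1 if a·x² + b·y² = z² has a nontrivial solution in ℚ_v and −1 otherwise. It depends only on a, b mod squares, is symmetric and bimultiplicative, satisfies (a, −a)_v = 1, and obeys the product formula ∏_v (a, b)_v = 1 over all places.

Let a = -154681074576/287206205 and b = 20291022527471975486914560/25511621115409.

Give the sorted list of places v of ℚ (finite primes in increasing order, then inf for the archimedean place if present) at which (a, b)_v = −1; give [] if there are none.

[2, 3, 5, 7]

(a, b) ≡ (-805, 2415) mod (ℚ^×)²; places V = {2, 3, 5, 7, 11, 13, 19, 23, 41, 53, ∞}.
(a,b)_11: α=-2, u≡9; β=-4, v≡10 (mod 11); (9|11)=+1, (10|11)=-1; sign (−1)^0·+1^-4·-1^-2 = +1.
(a,b)_3: α=6, u≡2; β=7, v≡1 (mod 3); (2|3)=-1, (1|3)=+1; sign (−1)^0·-1^7·+1^6 = -1.
(a,b)_7: α=3, u≡4; β=7, v≡1 (mod 7); (4|7)=+1, (1|7)=+1; sign (−1)^1·+1^7·+1^3 = -1.
(a,b)_23: α=1, u≡5; β=3, v≡1 (mod 23); (5|23)=-1, (1|23)=+1; sign (−1)^1·-1^3·+1^1 = +1.
(a,b)_41: α=2, u≡30; β=4, v≡31 (mod 41); (30|41)=-1, (31|41)=+1; sign (−1)^0·-1^4·+1^2 = +1.
(a,b)_19: α=0, u≡15; β=-2, v≡2 (mod 19); (15|19)=-1, (2|19)=-1; sign (−1)^0·-1^-2·-1^0 = +1.
(a,b)_5: α=-1, u≡4; β=1, v≡3 (mod 5); (4|5)=+1, (3|5)=-1; sign (−1)^0·+1^1·-1^-1 = -1.
(a,b)_∞: sgn(-805)=−, sgn(2415)=+, so +1.
(a,b)_53: α=-2, u≡46; β=0, v≡33 (mod 53); (46|53)=+1, (33|53)=-1; sign (−1)^0·+1^0·-1^-2 = +1.
(a,b)_2: α=4, β=16; u≡3, v≡7 (mod 8); ε(u)ε(v)=1·1, αω(v)=4·0, βω(u)=16·1; sum ≡ 1  ⇒  -1.
(a,b)_13: α=-2, u≡9; β=-6, v≡12 (mod 13); (9|13)=+1, (12|13)=+1; sign (−1)^0·+1^-6·+1^-2 = +1.
|Ram(-805, 2415)| = 4, even; anisotropic at {2, 3, 5, 7}.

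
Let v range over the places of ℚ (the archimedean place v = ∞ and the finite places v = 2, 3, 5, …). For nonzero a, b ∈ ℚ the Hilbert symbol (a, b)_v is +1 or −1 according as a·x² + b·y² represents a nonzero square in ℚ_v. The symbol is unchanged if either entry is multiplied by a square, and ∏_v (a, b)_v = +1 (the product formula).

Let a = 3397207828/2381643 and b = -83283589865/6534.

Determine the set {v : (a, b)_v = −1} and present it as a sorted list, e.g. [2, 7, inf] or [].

[7, 19]

(a, b) ≡ (399, -3990) mod (ℚ^×)²; places V = {2, 3, 5, 7, 11, 19, 31, ∞}.
(a,b)_5: α=0, u≡1; β=1, v≡3 (mod 5); (1|5)=+1, (3|5)=-1; sign (−1)^0·+1^1·-1^0 = +1.
(a,b)_3: α=-9, u≡1; β=-3, v≡2 (mod 3); (1|3)=+1, (2|3)=-1; sign (−1)^1·+1^-3·-1^-9 = +1.
(a,b)_2: α=2, β=-1; u≡7, v≡5 (mod 8); ε(u)ε(v)=1·0, αω(v)=2·1, βω(u)=-1·0; sum ≡ 0  ⇒  +1.
(a,b)_11: α=-2, u≡9; β=-2, v≡3 (mod 11); (9|11)=+1, (3|11)=+1; sign (−1)^0·+1^-2·+1^-2 = +1.
(a,b)_∞: sgn(399)=+, sgn(-3990)=−, so +1.
(a,b)_31: α=0, u≡17; β=2, v≡25 (mod 31); (17|31)=-1, (25|31)=+1; sign (−1)^0·-1^2·+1^0 = +1.
(a,b)_7: α=3, u≡1; β=1, v≡4 (mod 7); (1|7)=+1, (4|7)=+1; sign (−1)^1·+1^1·+1^3 = -1.
(a,b)_19: α=5, u≡13; β=5, v≡12 (mod 19); (13|19)=-1, (12|19)=-1; sign (−1)^1·-1^5·-1^5 = -1.
|Ram(399, -3990)| = 2, even; anisotropic at {7, 19}.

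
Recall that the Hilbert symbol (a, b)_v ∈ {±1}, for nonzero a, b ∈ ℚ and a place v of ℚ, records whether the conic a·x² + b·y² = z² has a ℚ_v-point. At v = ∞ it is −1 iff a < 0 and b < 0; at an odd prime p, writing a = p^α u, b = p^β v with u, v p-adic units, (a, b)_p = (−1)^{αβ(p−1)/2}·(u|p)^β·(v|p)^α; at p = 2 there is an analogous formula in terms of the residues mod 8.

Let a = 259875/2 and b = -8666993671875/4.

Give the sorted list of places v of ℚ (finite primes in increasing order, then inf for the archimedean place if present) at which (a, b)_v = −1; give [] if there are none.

(a, b) ≡ (2310, -1155) mod (ℚ^×)²; places V = {2, 3, 5, 7, 11, ∞}.
(a,b)_5: α=3, u≡2; β=7, v≡4 (mod 5); (2|5)=-1, (4|5)=+1; sign (−1)^0·-1^7·+1^3 = -1.
(a,b)_7: α=1, u≡2; β=3, v≡6 (mod 7); (2|7)=+1, (6|7)=-1; sign (−1)^1·+1^3·-1^1 = +1.
(a,b)_∞: sgn(2310)=+, sgn(-1155)=−, so +1.
(a,b)_3: α=3, u≡2; β=5, v≡2 (mod 3); (2|3)=-1, (2|3)=-1; sign (−1)^1·-1^5·-1^3 = -1.
(a,b)_11: α=1, u≡4; β=3, v≡4 (mod 11); (4|11)=+1, (4|11)=+1; sign (−1)^1·+1^3·+1^1 = -1.
(a,b)_2: α=-1, β=-2; u≡3, v≡5 (mod 8); ε(u)ε(v)=1·0, αω(v)=-1·1, βω(u)=-2·1; sum ≡ 1  ⇒  -1.
Ram(2310, -1155) = {2, 3, 5, 11}; no ℚ_2-point on the conic.

[2, 3, 5, 11]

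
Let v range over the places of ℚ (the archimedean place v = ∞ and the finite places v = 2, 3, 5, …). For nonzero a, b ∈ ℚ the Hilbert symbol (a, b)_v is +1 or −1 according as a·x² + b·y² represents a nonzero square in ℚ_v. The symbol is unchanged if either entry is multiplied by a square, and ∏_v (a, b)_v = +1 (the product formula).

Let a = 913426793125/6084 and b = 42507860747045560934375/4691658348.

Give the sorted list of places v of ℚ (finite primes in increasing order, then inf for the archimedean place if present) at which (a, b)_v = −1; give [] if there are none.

(a, b) ≡ (82621, 285) mod (ℚ^×)²; places V = {2, 3, 5, 7, 11, 13, 19, 29, 37, ∞}.
(a,b)_37: α=1, u≡18; β=2, v≡9 (mod 37); (18|37)=-1, (9|37)=+1; sign (−1)^0·-1^2·+1^1 = +1.
(a,b)_7: α=3, u≡1; β=6, v≡6 (mod 7); (1|7)=+1, (6|7)=-1; sign (−1)^0·+1^6·-1^3 = -1.
(a,b)_3: α=-2, u≡1; β=-5, v≡2 (mod 3); (1|3)=+1, (2|3)=-1; sign (−1)^0·+1^-5·-1^-2 = +1.
(a,b)_∞: sgn(82621)=+, sgn(285)=+, so +1.
(a,b)_19: α=2, u≡17; β=3, v≡15 (mod 19); (17|19)=+1, (15|19)=-1; sign (−1)^0·+1^3·-1^2 = +1.
(a,b)_13: α=-2, u≡8; β=-6, v≡10 (mod 13); (8|13)=-1, (10|13)=+1; sign (−1)^0·-1^-6·+1^-2 = +1.
(a,b)_11: α=1, u≡4; β=4, v≡2 (mod 11); (4|11)=+1, (2|11)=-1; sign (−1)^0·+1^4·-1^1 = -1.
(a,b)_5: α=4, u≡1; β=5, v≡3 (mod 5); (1|5)=+1, (3|5)=-1; sign (−1)^0·+1^5·-1^4 = +1.
(a,b)_2: α=-2, β=-2; u≡5, v≡5 (mod 8); ε(u)ε(v)=0·0, αω(v)=-2·1, βω(u)=-2·1; sum ≡ 0  ⇒  +1.
(a,b)_29: α=1, u≡9; β=2, v≡7 (mod 29); (9|29)=+1, (7|29)=+1; sign (−1)^0·+1^2·+1^1 = +1.
Ram(82621, 285) = {7, 11}; no ℚ_7-point on the conic.

[7, 11]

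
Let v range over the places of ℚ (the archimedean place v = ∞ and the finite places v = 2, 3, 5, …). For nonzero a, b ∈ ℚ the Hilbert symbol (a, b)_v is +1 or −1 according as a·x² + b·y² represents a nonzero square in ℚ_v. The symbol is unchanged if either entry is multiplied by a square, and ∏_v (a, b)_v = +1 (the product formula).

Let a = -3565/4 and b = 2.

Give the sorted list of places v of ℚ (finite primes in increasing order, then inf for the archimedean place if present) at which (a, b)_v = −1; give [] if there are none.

[2, 5]

(a, b) ≡ (-3565, 2) mod (ℚ^×)²; places V = {2, 5, 23, 31, ∞}.
(a,b)_5: α=1, u≡3; β=0, v≡2 (mod 5); (3|5)=-1, (2|5)=-1; sign (−1)^0·-1^0·-1^1 = -1.
(a,b)_23: α=1, u≡13; β=0, v≡2 (mod 23); (13|23)=+1, (2|23)=+1; sign (−1)^0·+1^0·+1^1 = +1.
(a,b)_∞: sgn(-3565)=−, sgn(2)=+, so +1.
(a,b)_2: α=-2, β=1; u≡3, v≡1 (mod 8); ε(u)ε(v)=1·0, αω(v)=-2·0, βω(u)=1·1; sum ≡ 1  ⇒  -1.
(a,b)_31: α=1, u≡10; β=0, v≡2 (mod 31); (10|31)=+1, (2|31)=+1; sign (−1)^0·+1^0·+1^1 = +1.
(-3565, 2 / ℚ) ramifies at {2, 5}: a division algebra.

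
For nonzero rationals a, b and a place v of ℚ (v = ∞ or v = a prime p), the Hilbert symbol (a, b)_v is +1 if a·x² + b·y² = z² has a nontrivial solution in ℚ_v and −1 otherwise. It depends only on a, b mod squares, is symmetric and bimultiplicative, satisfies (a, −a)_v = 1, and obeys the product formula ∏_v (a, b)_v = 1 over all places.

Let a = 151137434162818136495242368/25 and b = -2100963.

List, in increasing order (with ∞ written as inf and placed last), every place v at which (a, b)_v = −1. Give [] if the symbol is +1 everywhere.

(a, b) ≡ (59444647122, -2100963) mod (ℚ^×)²; places V = {2, 3, 5, 7, 19, 29, 31, 41, 43, 47, ∞}.
(a,b)_47: α=1, u≡13; β=0, v≡31 (mod 47); (13|47)=-1, (31|47)=-1; sign (−1)^0·-1^0·-1^1 = -1.
(a,b)_∞: sgn(59444647122)=+, sgn(-2100963)=−, so +1.
(a,b)_41: α=3, u≡28; β=1, v≡7 (mod 41); (28|41)=-1, (7|41)=-1; sign (−1)^0·-1^1·-1^3 = +1.
(a,b)_7: α=1, u≡5; β=0, v≡3 (mod 7); (5|7)=-1, (3|7)=-1; sign (−1)^0·-1^0·-1^1 = -1.
(a,b)_19: α=3, u≡14; β=1, v≡3 (mod 19); (14|19)=-1, (3|19)=-1; sign (−1)^1·-1^1·-1^3 = -1.
(a,b)_3: α=5, u≡1; β=1, v≡2 (mod 3); (1|3)=+1, (2|3)=-1; sign (−1)^1·+1^1·-1^5 = +1.
(a,b)_2: α=7, β=0; u≡1, v≡5 (mod 8); ε(u)ε(v)=0·0, αω(v)=7·1, βω(u)=0·0; sum ≡ 1  ⇒  -1.
(a,b)_31: α=3, u≡23; β=1, v≡24 (mod 31); (23|31)=-1, (24|31)=-1; sign (−1)^1·-1^1·-1^3 = -1.
(a,b)_43: α=1, u≡18; β=0, v≡17 (mod 43); (18|43)=-1, (17|43)=+1; sign (−1)^0·-1^0·+1^1 = +1.
(a,b)_29: α=3, u≡26; β=1, v≡24 (mod 29); (26|29)=-1, (24|29)=+1; sign (−1)^0·-1^1·+1^3 = -1.
(a,b)_5: α=-2, u≡3; β=0, v≡2 (mod 5); (3|5)=-1, (2|5)=-1; sign (−1)^0·-1^0·-1^-2 = +1.
|Ram(59444647122, -2100963)| = 6, even; anisotropic at {2, 7, 19, 29, 31, 47}.

[2, 7, 19, 29, 31, 47]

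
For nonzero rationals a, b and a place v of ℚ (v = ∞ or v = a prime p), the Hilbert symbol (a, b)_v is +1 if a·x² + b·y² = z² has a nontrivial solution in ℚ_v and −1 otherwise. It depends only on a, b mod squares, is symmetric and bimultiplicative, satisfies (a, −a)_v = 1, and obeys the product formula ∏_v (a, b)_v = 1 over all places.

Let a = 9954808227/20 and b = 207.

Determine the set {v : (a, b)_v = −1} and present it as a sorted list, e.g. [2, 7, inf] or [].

[2, 3, 5, 37]

Mod squares: a ≡ 1161615, b ≡ 23. Check v ∈ {∞, 2, 3, 5, 7, 13, 23, 37}.
v=23: a=23^3·(≡7), b=23^1·(≡9) mod 23; (7|23)=-1, (9|23)=+1; (−1)^{3·1·11}·(-1)^1·(+1)^3 = +1.
v=∞: 1161615 > 0 and 23 > 0  ⇒  (a,b)_∞ = +1.
v=7: a=7^1·(≡3), b=7^0·(≡4) mod 7; (3|7)=-1, (4|7)=+1; (−1)^{1·0·3}·(-1)^0·(+1)^1 = +1.
v=3: a=3^5·(≡1), b=3^2·(≡2) mod 3; (1|3)=+1, (2|3)=-1; (−1)^{5·2·1}·(+1)^2·(-1)^5 = -1.
v=5: a=5^-1·(≡3), b=5^0·(≡2) mod 5; (3|5)=-1, (2|5)=-1; (−1)^{-1·0·2}·(-1)^0·(-1)^-1 = -1.
v=37: a=37^1·(≡15), b=37^0·(≡22) mod 37; (15|37)=-1, (22|37)=-1; (−1)^{1·0·18}·(-1)^0·(-1)^1 = -1.
v=2: v_2(a)=-2, v_2(b)=0; units ≡ 7, 7 (mod 8); ε·ε+αω+βω = 1·1+-2·0+0·0 ≡ 1  ⇒  (a,b)_2 = -1.
v=13: a=13^1·(≡5), b=13^0·(≡12) mod 13; (5|13)=-1, (12|13)=+1; (−1)^{1·0·6}·(-1)^0·(+1)^1 = +1.
(1161615, 23 / ℚ) ramifies at {2, 3, 5, 37}: a division algebra.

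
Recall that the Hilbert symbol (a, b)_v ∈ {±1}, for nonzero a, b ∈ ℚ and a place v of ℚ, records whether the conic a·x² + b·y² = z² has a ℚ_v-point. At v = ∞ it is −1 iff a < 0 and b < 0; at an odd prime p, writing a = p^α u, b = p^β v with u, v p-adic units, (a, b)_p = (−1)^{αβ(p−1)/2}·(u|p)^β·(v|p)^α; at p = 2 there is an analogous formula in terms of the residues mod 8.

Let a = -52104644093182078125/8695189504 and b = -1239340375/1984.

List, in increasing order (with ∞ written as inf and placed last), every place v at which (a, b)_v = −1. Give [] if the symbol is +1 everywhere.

[2, 5, 13, inf]

Mod squares: a ≡ -13, b ≡ -31465. Check v ∈ {∞, 2, 3, 5, 7, 13, 17, 29, 31, 47}.
v=7: a=7^4·(≡1), b=7^1·(≡3) mod 7; (1|7)=+1, (3|7)=-1; (−1)^{4·1·3}·(+1)^1·(-1)^4 = +1.
v=13: a=13^3·(≡9), b=13^2·(≡2) mod 13; (9|13)=+1, (2|13)=-1; (−1)^{3·2·6}·(+1)^2·(-1)^3 = -1.
v=3: a=3^2·(≡2), b=3^0·(≡2) mod 3; (2|3)=-1, (2|3)=-1; (−1)^{2·0·1}·(-1)^0·(-1)^2 = +1.
v=17: a=17^4·(≡16), b=17^2·(≡8) mod 17; (16|17)=+1, (8|17)=+1; (−1)^{4·2·8}·(+1)^2·(+1)^4 = +1.
v=31: a=31^-2·(≡7), b=31^-1·(≡19) mod 31; (7|31)=+1, (19|31)=+1; (−1)^{-2·-1·15}·(+1)^-1·(+1)^-2 = +1.
v=47: a=47^-2·(≡14), b=47^0·(≡4) mod 47; (14|47)=+1, (4|47)=+1; (−1)^{-2·0·23}·(+1)^0·(+1)^-2 = +1.
v=29: a=29^2·(≡22), b=29^1·(≡10) mod 29; (22|29)=+1, (10|29)=-1; (−1)^{2·1·14}·(+1)^1·(-1)^2 = +1.
v=5: a=5^6·(≡3), b=5^3·(≡3) mod 5; (3|5)=-1, (3|5)=-1; (−1)^{6·3·2}·(-1)^3·(-1)^6 = -1.
v=2: v_2(a)=-12, v_2(b)=-6; units ≡ 3, 7 (mod 8); ε·ε+αω+βω = 1·1+-12·0+-6·1 ≡ 1  ⇒  (a,b)_2 = -1.
v=∞: -13 < 0 and -31465 < 0  ⇒  (a,b)_∞ = -1.
Ram(-13, -31465) = {2, 5, 13, ∞}; no ℚ_2-point on the conic.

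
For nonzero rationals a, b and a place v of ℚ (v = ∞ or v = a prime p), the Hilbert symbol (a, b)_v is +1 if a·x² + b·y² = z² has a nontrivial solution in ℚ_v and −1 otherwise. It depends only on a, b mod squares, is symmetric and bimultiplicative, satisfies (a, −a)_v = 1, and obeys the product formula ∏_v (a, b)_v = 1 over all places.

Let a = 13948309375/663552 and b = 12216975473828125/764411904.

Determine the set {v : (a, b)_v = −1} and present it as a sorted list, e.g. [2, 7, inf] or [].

(a, b) ≡ (110, 13) mod (ℚ^×)²; places V = {2, 3, 5, 7, 11, 13, ∞}.
(a,b)_5: α=5, u≡2; β=8, v≡2 (mod 5); (2|5)=-1, (2|5)=-1; sign (−1)^0·-1^8·-1^5 = -1.
(a,b)_∞: sgn(110)=+, sgn(13)=+, so +1.
(a,b)_13: α=2, u≡11; β=3, v≡1 (mod 13); (11|13)=-1, (1|13)=+1; sign (−1)^0·-1^3·+1^2 = -1.
(a,b)_2: α=-13, β=-20; u≡7, v≡5 (mod 8); ε(u)ε(v)=1·0, αω(v)=-13·1, βω(u)=-20·0; sum ≡ 1  ⇒  -1.
(a,b)_7: α=4, u≡5; β=6, v≡5 (mod 7); (5|7)=-1, (5|7)=-1; sign (−1)^0·-1^6·-1^4 = +1.
(a,b)_11: α=1, u≡10; β=2, v≡6 (mod 11); (10|11)=-1, (6|11)=-1; sign (−1)^0·-1^2·-1^1 = -1.
(a,b)_3: α=-4, u≡2; β=-6, v≡1 (mod 3); (2|3)=-1, (1|3)=+1; sign (−1)^0·-1^-6·+1^-4 = +1.
|Ram(110, 13)| = 4, even; anisotropic at {2, 5, 11, 13}.

[2, 5, 11, 13]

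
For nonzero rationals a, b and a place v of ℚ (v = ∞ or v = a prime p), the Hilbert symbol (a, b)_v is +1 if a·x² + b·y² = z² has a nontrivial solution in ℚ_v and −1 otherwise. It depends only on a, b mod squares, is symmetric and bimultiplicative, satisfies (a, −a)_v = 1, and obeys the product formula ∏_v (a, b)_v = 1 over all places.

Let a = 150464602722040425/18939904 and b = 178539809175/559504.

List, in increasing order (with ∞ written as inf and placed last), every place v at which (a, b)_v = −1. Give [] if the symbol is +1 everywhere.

[7, 13]

Mod squares: a ≡ 273, b ≡ 7. Check v ∈ {∞, 2, 3, 5, 7, 11, 13, 17}.
v=13: a=13^5·(≡8), b=13^4·(≡6) mod 13; (8|13)=-1, (6|13)=-1; (−1)^{5·4·6}·(-1)^4·(-1)^5 = -1.
v=3: a=3^9·(≡1), b=3^6·(≡1) mod 3; (1|3)=+1, (1|3)=+1; (−1)^{9·6·1}·(+1)^6·(+1)^9 = +1.
v=11: a=11^0·(≡1), b=11^-2·(≡6) mod 11; (1|11)=+1, (6|11)=-1; (−1)^{0·-2·5}·(+1)^-2·(-1)^0 = +1.
v=7: a=7^7·(≡1), b=7^3·(≡4) mod 7; (1|7)=+1, (4|7)=+1; (−1)^{7·3·3}·(+1)^3·(+1)^7 = -1.
v=5: a=5^2·(≡3), b=5^2·(≡3) mod 5; (3|5)=-1, (3|5)=-1; (−1)^{2·2·2}·(-1)^2·(-1)^2 = +1.
v=2: v_2(a)=-16, v_2(b)=-4; units ≡ 1, 7 (mod 8); ε·ε+αω+βω = 0·1+-16·0+-4·0 ≡ 0  ⇒  (a,b)_2 = +1.
v=17: a=17^-2·(≡13), b=17^-2·(≡7) mod 17; (13|17)=+1, (7|17)=-1; (−1)^{-2·-2·8}·(+1)^-2·(-1)^-2 = +1.
v=∞: 273 > 0 and 7 > 0  ⇒  (a,b)_∞ = +1.
(273, 7 / ℚ) ramifies at {7, 13}: a division algebra.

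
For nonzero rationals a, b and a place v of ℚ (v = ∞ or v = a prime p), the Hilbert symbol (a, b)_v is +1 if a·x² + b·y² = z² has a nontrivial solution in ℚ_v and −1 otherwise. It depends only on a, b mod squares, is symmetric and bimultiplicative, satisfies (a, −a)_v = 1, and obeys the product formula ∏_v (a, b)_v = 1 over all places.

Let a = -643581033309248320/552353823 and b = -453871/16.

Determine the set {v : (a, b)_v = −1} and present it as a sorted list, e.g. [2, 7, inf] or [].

(a, b) ≡ (-469315, -31) mod (ℚ^×)²; places V = {2, 3, 5, 7, 11, 13, 23, 31, 47, 53, ∞}.
(a,b)_3: α=-6, u≡2; β=0, v≡2 (mod 3); (2|3)=-1, (2|3)=-1; sign (−1)^0·-1^0·-1^-6 = +1.
(a,b)_23: α=1, u≡17; β=0, v≡5 (mod 23); (17|23)=-1, (5|23)=-1; sign (−1)^0·-1^0·-1^1 = -1.
(a,b)_∞: sgn(-469315)=−, sgn(-31)=−, so -1.
(a,b)_53: α=1, u≡9; β=0, v≡51 (mod 53); (9|53)=+1, (51|53)=-1; sign (−1)^0·+1^0·-1^1 = -1.
(a,b)_47: α=-2, u≡21; β=0, v≡24 (mod 47); (21|47)=+1, (24|47)=+1; sign (−1)^0·+1^0·+1^-2 = +1.
(a,b)_5: α=1, u≡2; β=0, v≡4 (mod 5); (2|5)=-1, (4|5)=+1; sign (−1)^0·-1^0·+1^1 = +1.
(a,b)_2: α=6, β=-4; u≡5, v≡1 (mod 8); ε(u)ε(v)=0·0, αω(v)=6·0, βω(u)=-4·1; sum ≡ 0  ⇒  +1.
(a,b)_7: α=-3, u≡2; β=0, v≡1 (mod 7); (2|7)=+1, (1|7)=+1; sign (−1)^0·+1^0·+1^-3 = +1.
(a,b)_31: α=6, u≡28; β=1, v≡13 (mod 31); (28|31)=+1, (13|31)=-1; sign (−1)^0·+1^1·-1^6 = +1.
(a,b)_13: α=2, u≡6; β=0, v≡8 (mod 13); (6|13)=-1, (8|13)=-1; sign (−1)^0·-1^0·-1^2 = +1.
(a,b)_11: α=1, u≡5; β=4, v≡7 (mod 11); (5|11)=+1, (7|11)=-1; sign (−1)^0·+1^4·-1^1 = -1.
(-469315, -31 / ℚ) ramifies at {11, 23, 53, ∞}: a division algebra.

[11, 23, 53, inf]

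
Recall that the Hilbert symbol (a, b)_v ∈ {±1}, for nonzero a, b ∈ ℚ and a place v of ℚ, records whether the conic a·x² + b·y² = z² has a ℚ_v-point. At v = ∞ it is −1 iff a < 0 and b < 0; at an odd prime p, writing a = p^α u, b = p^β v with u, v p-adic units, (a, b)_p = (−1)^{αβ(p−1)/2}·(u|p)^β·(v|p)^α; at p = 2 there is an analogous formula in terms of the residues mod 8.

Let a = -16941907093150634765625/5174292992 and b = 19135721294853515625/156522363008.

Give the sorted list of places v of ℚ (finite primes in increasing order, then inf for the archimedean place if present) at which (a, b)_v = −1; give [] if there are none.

Mod squares: a ≡ -7410, b ≡ 546. Check v ∈ {∞, 2, 3, 5, 7, 11, 13, 17, 19}.
v=17: a=17^-4·(≡15), b=17^-4·(≡8) mod 17; (15|17)=+1, (8|17)=+1; (−1)^{-4·-4·8}·(+1)^-4·(+1)^-4 = +1.
v=∞: -7410 < 0 and 546 > 0  ⇒  (a,b)_∞ = +1.
v=2: v_2(a)=-9, v_2(b)=-7; units ≡ 7, 1 (mod 8); ε·ε+αω+βω = 1·0+-9·0+-7·0 ≡ 0  ⇒  (a,b)_2 = +1.
v=7: a=7^8·(≡5), b=7^7·(≡1) mod 7; (5|7)=-1, (1|7)=+1; (−1)^{8·7·3}·(-1)^7·(+1)^8 = -1.
v=11: a=11^-2·(≡4), b=11^-4·(≡8) mod 11; (4|11)=+1, (8|11)=-1; (−1)^{-2·-4·5}·(+1)^-4·(-1)^-2 = +1.
v=19: a=19^3·(≡4), b=19^2·(≡18) mod 19; (4|19)=+1, (18|19)=-1; (−1)^{3·2·9}·(+1)^2·(-1)^3 = -1.
v=3: a=3^3·(≡2), b=3^1·(≡2) mod 3; (2|3)=-1, (2|3)=-1; (−1)^{3·1·1}·(-1)^1·(-1)^3 = -1.
v=13: a=13^1·(≡8), b=13^3·(≡12) mod 13; (8|13)=-1, (12|13)=+1; (−1)^{1·3·6}·(-1)^3·(+1)^1 = -1.
v=5: a=5^13·(≡3), b=5^10·(≡1) mod 5; (3|5)=-1, (1|5)=+1; (−1)^{13·10·2}·(-1)^10·(+1)^13 = +1.
|Ram(-7410, 546)| = 4, even; anisotropic at {3, 7, 13, 19}.

[3, 7, 13, 19]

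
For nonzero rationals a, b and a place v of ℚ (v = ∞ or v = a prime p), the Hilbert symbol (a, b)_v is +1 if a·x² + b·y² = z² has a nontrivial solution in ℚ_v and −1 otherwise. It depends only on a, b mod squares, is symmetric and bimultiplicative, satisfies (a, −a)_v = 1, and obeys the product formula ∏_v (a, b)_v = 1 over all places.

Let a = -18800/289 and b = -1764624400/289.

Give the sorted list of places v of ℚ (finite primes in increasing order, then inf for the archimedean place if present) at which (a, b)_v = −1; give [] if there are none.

Mod squares: a ≡ -47, b ≡ -4411561. Check v ∈ {∞, 2, 5, 7, 11, 17, 23, 47, 53}.
v=17: a=17^-2·(≡2), b=17^-2·(≡12) mod 17; (2|17)=+1, (12|17)=-1; (−1)^{-2·-2·8}·(+1)^-2·(-1)^-2 = +1.
v=47: a=47^1·(≡10), b=47^1·(≡40) mod 47; (10|47)=-1, (40|47)=-1; (−1)^{1·1·23}·(-1)^1·(-1)^1 = -1.
v=23: a=23^0·(≡17), b=23^1·(≡9) mod 23; (17|23)=-1, (9|23)=+1; (−1)^{0·1·11}·(-1)^1·(+1)^0 = -1.
v=11: a=11^0·(≡7), b=11^1·(≡1) mod 11; (7|11)=-1, (1|11)=+1; (−1)^{0·1·5}·(-1)^1·(+1)^0 = -1.
v=7: a=7^0·(≡1), b=7^1·(≡4) mod 7; (1|7)=+1, (4|7)=+1; (−1)^{0·1·3}·(+1)^1·(+1)^0 = +1.
v=∞: -47 < 0 and -4411561 < 0  ⇒  (a,b)_∞ = -1.
v=53: a=53^0·(≡47), b=53^1·(≡27) mod 53; (47|53)=+1, (27|53)=-1; (−1)^{0·1·26}·(+1)^1·(-1)^0 = +1.
v=5: a=5^2·(≡2), b=5^2·(≡1) mod 5; (2|5)=-1, (1|5)=+1; (−1)^{2·2·2}·(-1)^2·(+1)^2 = +1.
v=2: v_2(a)=4, v_2(b)=4; units ≡ 1, 7 (mod 8); ε·ε+αω+βω = 0·1+4·0+4·0 ≡ 0  ⇒  (a,b)_2 = +1.
|Ram(-47, -4411561)| = 4, even; anisotropic at {11, 23, 47, ∞}.

[11, 23, 47, inf]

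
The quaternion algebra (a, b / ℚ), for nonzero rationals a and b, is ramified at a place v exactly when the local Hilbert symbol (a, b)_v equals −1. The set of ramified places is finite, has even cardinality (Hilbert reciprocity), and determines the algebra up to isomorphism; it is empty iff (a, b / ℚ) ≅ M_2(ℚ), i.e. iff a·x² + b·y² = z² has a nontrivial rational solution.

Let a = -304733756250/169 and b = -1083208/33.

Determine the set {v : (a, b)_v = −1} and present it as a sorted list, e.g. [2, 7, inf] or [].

Mod squares: a ≡ -2090, b ≡ -10626. Check v ∈ {∞, 2, 3, 5, 7, 11, 13, 19, 23, 29}.
v=19: a=19^1·(≡9), b=19^0·(≡15) mod 19; (9|19)=+1, (15|19)=-1; (−1)^{1·0·9}·(+1)^0·(-1)^1 = -1.
v=7: a=7^2·(≡6), b=7^1·(≡1) mod 7; (6|7)=-1, (1|7)=+1; (−1)^{2·1·3}·(-1)^1·(+1)^2 = -1.
v=3: a=3^2·(≡1), b=3^-1·(≡1) mod 3; (1|3)=+1, (1|3)=+1; (−1)^{2·-1·1}·(+1)^-1·(+1)^2 = +1.
v=29: a=29^0·(≡2), b=29^2·(≡26) mod 29; (2|29)=-1, (26|29)=-1; (−1)^{0·2·14}·(-1)^2·(-1)^0 = +1.
v=∞: -2090 < 0 and -10626 < 0  ⇒  (a,b)_∞ = -1.
v=5: a=5^5·(≡2), b=5^0·(≡4) mod 5; (2|5)=-1, (4|5)=+1; (−1)^{5·0·2}·(-1)^0·(+1)^5 = +1.
v=13: a=13^-2·(≡12), b=13^0·(≡8) mod 13; (12|13)=+1, (8|13)=-1; (−1)^{-2·0·6}·(+1)^0·(-1)^-2 = +1.
v=23: a=23^2·(≡6), b=23^1·(≡10) mod 23; (6|23)=+1, (10|23)=-1; (−1)^{2·1·11}·(+1)^1·(-1)^2 = +1.
v=2: v_2(a)=1, v_2(b)=3; units ≡ 3, 7 (mod 8); ε·ε+αω+βω = 1·1+1·0+3·1 ≡ 0  ⇒  (a,b)_2 = +1.
v=11: a=11^1·(≡7), b=11^-1·(≡2) mod 11; (7|11)=-1, (2|11)=-1; (−1)^{1·-1·5}·(-1)^-1·(-1)^1 = -1.
|Ram(-2090, -10626)| = 4, even; anisotropic at {7, 11, 19, ∞}.

[7, 11, 19, inf]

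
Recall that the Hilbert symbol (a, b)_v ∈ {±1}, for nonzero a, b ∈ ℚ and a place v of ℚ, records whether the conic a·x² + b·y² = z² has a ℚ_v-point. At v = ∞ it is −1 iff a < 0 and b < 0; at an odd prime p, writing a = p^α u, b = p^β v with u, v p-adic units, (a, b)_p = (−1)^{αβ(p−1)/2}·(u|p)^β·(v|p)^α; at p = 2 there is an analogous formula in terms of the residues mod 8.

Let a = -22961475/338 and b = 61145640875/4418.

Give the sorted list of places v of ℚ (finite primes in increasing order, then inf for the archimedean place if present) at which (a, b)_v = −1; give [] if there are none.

[5, 17, 19, 29]

(a, b) ≡ (-22678, 48070) mod (ℚ^×)²; places V = {2, 3, 5, 11, 13, 17, 19, 23, 29, 47, ∞}.
(a,b)_∞: sgn(-22678)=−, sgn(48070)=+, so +1.
(a,b)_19: α=0, u≡8; β=1, v≡3 (mod 19); (8|19)=-1, (3|19)=-1; sign (−1)^0·-1^1·-1^0 = -1.
(a,b)_29: α=1, u≡22; β=2, v≡12 (mod 29); (22|29)=+1, (12|29)=-1; sign (−1)^0·+1^2·-1^1 = -1.
(a,b)_5: α=2, u≡2; β=3, v≡4 (mod 5); (2|5)=-1, (4|5)=+1; sign (−1)^0·-1^3·+1^2 = -1.
(a,b)_13: α=-2, u≡11; β=0, v≡3 (mod 13); (11|13)=-1, (3|13)=+1; sign (−1)^0·-1^0·+1^-2 = +1.
(a,b)_3: α=4, u≡2; β=0, v≡1 (mod 3); (2|3)=-1, (1|3)=+1; sign (−1)^0·-1^0·+1^4 = +1.
(a,b)_11: α=0, u≡3; β=3, v≡4 (mod 11); (3|11)=+1, (4|11)=+1; sign (−1)^0·+1^3·+1^0 = +1.
(a,b)_47: α=0, u≡26; β=-2, v≡34 (mod 47); (26|47)=-1, (34|47)=+1; sign (−1)^0·-1^-2·+1^0 = +1.
(a,b)_17: α=1, u≡4; β=0, v≡5 (mod 17); (4|17)=+1, (5|17)=-1; sign (−1)^0·+1^0·-1^1 = -1.
(a,b)_23: α=1, u≡8; β=1, v≡21 (mod 23); (8|23)=+1, (21|23)=-1; sign (−1)^1·+1^1·-1^1 = +1.
(a,b)_2: α=-1, β=-1; u≡5, v≡3 (mod 8); ε(u)ε(v)=0·1, αω(v)=-1·1, βω(u)=-1·1; sum ≡ 0  ⇒  +1.
(-22678, 48070 / ℚ) ramifies at {5, 17, 19, 29}: a division algebra.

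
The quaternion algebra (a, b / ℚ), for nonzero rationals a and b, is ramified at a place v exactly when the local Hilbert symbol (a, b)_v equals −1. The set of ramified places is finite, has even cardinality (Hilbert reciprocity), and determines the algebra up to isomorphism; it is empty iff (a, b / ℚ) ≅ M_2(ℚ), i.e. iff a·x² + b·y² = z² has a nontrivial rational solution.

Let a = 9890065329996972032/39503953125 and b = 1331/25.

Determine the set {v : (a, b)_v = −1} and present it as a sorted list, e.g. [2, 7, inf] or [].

[13, 17]

Mod squares: a ≡ 221, b ≡ 11. Check v ∈ {∞, 2, 3, 5, 7, 11, 13, 17, 37}.
v=17: a=17^1·(≡8), b=17^0·(≡7) mod 17; (8|17)=+1, (7|17)=-1; (−1)^{1·0·8}·(+1)^0·(-1)^1 = -1.
v=13: a=13^-1·(≡10), b=13^0·(≡8) mod 13; (10|13)=+1, (8|13)=-1; (−1)^{-1·0·6}·(+1)^0·(-1)^-1 = -1.
v=11: a=11^10·(≡4), b=11^3·(≡4) mod 11; (4|11)=+1, (4|11)=+1; (−1)^{10·3·5}·(+1)^3·(+1)^10 = +1.
v=7: a=7^-4·(≡1), b=7^0·(≡2) mod 7; (1|7)=+1, (2|7)=+1; (−1)^{-4·0·3}·(+1)^0·(+1)^-4 = +1.
v=5: a=5^-6·(≡4), b=5^-2·(≡1) mod 5; (4|5)=+1, (1|5)=+1; (−1)^{-6·-2·2}·(+1)^-2·(+1)^-6 = +1.
v=∞: 221 > 0 and 11 > 0  ⇒  (a,b)_∞ = +1.
v=37: a=37^2·(≡26), b=37^0·(≡34) mod 37; (26|37)=+1, (34|37)=+1; (−1)^{2·0·18}·(+1)^0·(+1)^2 = +1.
v=3: a=3^-4·(≡2), b=3^0·(≡2) mod 3; (2|3)=-1, (2|3)=-1; (−1)^{-4·0·1}·(-1)^0·(-1)^-4 = +1.
v=2: v_2(a)=14, v_2(b)=0; units ≡ 5, 3 (mod 8); ε·ε+αω+βω = 0·1+14·1+0·1 ≡ 0  ⇒  (a,b)_2 = +1.
(221, 11 / ℚ) ramifies at {13, 17}: a division algebra.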